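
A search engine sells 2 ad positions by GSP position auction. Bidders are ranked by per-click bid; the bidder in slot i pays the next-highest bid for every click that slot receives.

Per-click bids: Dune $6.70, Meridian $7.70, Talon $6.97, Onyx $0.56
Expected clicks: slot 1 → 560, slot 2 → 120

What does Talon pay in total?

Per-click bids in order: $7.70 (Meridian) > $6.97 (Talon) > $6.70 (Dune) > …
Talon holds slot 2 → pays next bid $6.70 × 120 clicks = $804.00.

Talon pays $804.00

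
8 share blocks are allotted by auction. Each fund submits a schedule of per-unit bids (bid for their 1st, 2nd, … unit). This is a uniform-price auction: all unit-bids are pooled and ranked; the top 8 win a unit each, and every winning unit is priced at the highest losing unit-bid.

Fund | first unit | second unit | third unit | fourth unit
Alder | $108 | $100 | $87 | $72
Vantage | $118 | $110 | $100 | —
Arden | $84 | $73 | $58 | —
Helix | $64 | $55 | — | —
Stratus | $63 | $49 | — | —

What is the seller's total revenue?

Total revenue: $576

All unit-bids, highest first — top 8: 118 (Vantage-1), 110 (Vantage-2), 108 (Alder-1), 100 (Alder-2), 100 (Vantage-3), 87 (Alder-3), 84 (Arden-1), 73 (Arden-2)
Highest rejected unit-bid = $72.
Allocation: Alder 3, Arden 2, Vantage 3. Every unit priced at $72.
Revenue = 8 × 72 = $576.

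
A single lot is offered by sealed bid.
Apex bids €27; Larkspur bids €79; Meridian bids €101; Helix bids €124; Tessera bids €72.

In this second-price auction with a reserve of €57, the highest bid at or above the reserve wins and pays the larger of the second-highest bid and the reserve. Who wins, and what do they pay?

Rule: the highest bid at or above the reserve wins and pays the larger of the second-highest bid and the reserve.
Bids ranked: 124 (Helix) > 101 (Meridian) > 79 (Larkspur) > 72 (Tessera) > 27 (Apex)
Helix has the top bid at or above the reserve (€124).
Second-highest bid €101 exceeds the reserve €57 → payment €101.

Helix pays €101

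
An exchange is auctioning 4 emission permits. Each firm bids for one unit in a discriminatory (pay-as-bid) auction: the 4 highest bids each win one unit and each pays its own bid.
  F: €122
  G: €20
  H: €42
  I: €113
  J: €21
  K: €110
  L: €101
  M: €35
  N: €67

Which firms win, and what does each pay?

F €122, I €113, K €110, L €101

Bids ranked high→low: 122 (F), 113 (I), 110 (K), 101 (L), 67 (N), 42 (H), …
The 4 highest are F, I, K, L.
Each winner pays its own bid: F €122, I €113, K €110, L €101.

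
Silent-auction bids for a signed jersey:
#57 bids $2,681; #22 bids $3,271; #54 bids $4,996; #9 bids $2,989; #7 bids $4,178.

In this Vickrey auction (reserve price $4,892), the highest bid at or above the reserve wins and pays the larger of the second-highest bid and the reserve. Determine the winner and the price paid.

Rule: the highest bid at or above the reserve wins and pays the larger of the second-highest bid and the reserve.
Bids ranked: 4,996 (#54) > 4,178 (#7) > 3,271 (#22) > 2,989 (#9) > 2,681 (#57)
Highest eligible bid: #54 at $4,996.
max(second-highest $4,178, reserve $4,892) = $4,892.

#54 pays $4,892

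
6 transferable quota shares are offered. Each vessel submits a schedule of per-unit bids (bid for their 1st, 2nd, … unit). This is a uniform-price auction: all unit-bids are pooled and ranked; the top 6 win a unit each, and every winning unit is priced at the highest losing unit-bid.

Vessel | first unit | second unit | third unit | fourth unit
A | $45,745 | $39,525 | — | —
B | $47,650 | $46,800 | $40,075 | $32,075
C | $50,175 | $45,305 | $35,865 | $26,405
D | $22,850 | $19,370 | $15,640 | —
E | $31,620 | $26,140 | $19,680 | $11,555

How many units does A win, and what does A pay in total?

A: 1 unit, pays $39,525

Merging the schedules and taking the best 6: 50,175 (C-1), 47,650 (B-1), 46,800 (B-2), 45,745 (A-1), 45,305 (C-2), 40,075 (B-3)
First bid not allocated: $39,525.
A wins 1 unit(s) at $39,525 each.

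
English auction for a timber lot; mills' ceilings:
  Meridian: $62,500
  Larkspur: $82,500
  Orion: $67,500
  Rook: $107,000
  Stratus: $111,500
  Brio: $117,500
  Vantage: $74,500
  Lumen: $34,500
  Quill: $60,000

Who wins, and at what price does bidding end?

Brio wins at $111,500

Limits in order: 117,500 (Brio) > 111,500 (Stratus) > 107,000 (Rook) > 82,500 (Larkspur) > 74,500 (Vantage) > 67,500 (Orion) > …
Once the price passes $111,500, only Brio is left; the hammer falls at Stratus's limit of $111,500.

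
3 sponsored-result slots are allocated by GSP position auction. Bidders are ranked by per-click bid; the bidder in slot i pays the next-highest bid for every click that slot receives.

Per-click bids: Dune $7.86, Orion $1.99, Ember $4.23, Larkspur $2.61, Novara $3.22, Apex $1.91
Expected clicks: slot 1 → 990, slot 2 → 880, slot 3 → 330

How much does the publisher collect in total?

Total revenue: $7882.60

Ranked by bid: $7.86 (Dune) > $4.23 (Ember) > $3.22 (Novara) > $2.61 (Larkspur) > …
Slot 1: Dune pays $4.23 × 990 = $4187.70
Slot 2: Ember pays $3.22 × 880 = $2833.60
Slot 3: Novara pays $2.61 × 330 = $861.30
Total = $7882.60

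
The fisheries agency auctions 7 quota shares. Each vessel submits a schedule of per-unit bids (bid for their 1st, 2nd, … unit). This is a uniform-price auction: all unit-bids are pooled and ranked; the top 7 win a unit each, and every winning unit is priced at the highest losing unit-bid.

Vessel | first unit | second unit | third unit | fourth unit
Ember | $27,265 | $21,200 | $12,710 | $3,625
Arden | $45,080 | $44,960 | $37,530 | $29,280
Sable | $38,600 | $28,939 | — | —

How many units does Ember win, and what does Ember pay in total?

Ember: 1 unit, pays $21,200

Pooled unit-bids ranked (top 7): 45,080 (Arden-1), 44,960 (Arden-2), 38,600 (Sable-1), 37,530 (Arden-3), 29,280 (Arden-4), 28,939 (Sable-2), 27,265 (Ember-1)
First bid not allocated: $21,200.
Ember wins 1 unit(s) at $21,200 each.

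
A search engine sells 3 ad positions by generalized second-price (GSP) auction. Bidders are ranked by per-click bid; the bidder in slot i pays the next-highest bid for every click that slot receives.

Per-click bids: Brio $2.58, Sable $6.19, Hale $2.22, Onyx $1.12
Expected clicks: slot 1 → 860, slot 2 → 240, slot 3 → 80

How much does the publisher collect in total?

Total revenue: $2841.20

Ranked by bid: $6.19 (Sable) > $2.58 (Brio) > $2.22 (Hale) > $1.12 (Onyx)
Slot 1: Sable pays $2.58 × 860 = $2218.80
Slot 2: Brio pays $2.22 × 240 = $532.80
Slot 3: Hale pays $1.12 × 80 = $89.60
Total = $2841.20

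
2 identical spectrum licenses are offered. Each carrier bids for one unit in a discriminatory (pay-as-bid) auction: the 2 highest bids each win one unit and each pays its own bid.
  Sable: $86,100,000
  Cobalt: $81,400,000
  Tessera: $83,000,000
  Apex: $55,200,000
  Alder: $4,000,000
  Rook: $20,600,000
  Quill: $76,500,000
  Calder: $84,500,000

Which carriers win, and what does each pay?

Ordering the bids: 86,100,000 (Sable), 84,500,000 (Calder), 83,000,000 (Tessera), 81,400,000 (Cobalt), …
Top 2: Sable, Calder.
Each winner pays its own bid: Sable $86,100,000, Calder $84,500,000.

Sable $86,100,000, Calder $84,500,000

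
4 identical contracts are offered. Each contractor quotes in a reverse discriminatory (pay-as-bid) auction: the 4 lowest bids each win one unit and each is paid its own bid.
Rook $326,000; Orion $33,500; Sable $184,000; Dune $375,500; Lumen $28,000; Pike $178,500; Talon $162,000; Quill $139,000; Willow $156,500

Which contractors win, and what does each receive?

Ordering the bids: 28,000 (Lumen), 33,500 (Orion), 139,000 (Quill), 156,500 (Willow), 162,000 (Talon), 178,500 (Pike), …
Lowest 4: Lumen, Orion, Quill, Willow.
Each winner is paid its own bid: Lumen $28,000, Orion $33,500, Quill $139,000, Willow $156,500.

Lumen $28,000, Orion $33,500, Quill $139,000, Willow $156,500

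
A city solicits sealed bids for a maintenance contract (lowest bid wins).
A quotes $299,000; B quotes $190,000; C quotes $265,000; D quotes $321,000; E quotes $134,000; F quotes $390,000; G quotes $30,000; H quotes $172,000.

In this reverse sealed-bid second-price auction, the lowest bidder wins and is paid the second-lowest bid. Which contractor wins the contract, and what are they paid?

Bids ranked: 30,000 (G) < 134,000 (E) < 172,000 (H) < 190,000 (B) < 265,000 (C) < 299,000 (A) < …
G is lowest; is paid the second-lowest bid, $134,000.

G is paid $134,000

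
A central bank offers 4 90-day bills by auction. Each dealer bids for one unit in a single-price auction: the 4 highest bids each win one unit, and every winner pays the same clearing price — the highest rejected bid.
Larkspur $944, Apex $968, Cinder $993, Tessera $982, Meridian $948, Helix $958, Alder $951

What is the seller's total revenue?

Bids ranked high→low: 993 (Cinder), 982 (Tessera), 968 (Apex), 958 (Helix), 951 (Alder), 948 (Meridian), …
Winners (4 units): Cinder, Tessera, Apex, Helix.
Highest unsuccessful bid: $951 → clearing price.
Total revenue = 4 × $951 = $3,804.

Total revenue: $3,804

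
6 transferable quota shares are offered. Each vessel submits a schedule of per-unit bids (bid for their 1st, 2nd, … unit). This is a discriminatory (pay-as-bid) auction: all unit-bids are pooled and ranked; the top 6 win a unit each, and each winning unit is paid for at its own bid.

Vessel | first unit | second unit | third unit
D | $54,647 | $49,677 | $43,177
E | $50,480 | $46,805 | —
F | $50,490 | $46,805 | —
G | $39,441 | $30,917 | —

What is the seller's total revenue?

All unit-bids, highest first — top 6: 54,647 (D-1), 50,490 (F-1), 50,480 (E-1), 49,677 (D-2), 46,805 (E-2), 46,805 (F-2)
Next rejected bid: $43,177 (not a price — pay-as-bid).
Each winning unit pays its own bid.
Revenue = 54,647 + 50,490 + 50,480 + 49,677 + 46,805 + 46,805 = $298,904.

Total revenue: $298,904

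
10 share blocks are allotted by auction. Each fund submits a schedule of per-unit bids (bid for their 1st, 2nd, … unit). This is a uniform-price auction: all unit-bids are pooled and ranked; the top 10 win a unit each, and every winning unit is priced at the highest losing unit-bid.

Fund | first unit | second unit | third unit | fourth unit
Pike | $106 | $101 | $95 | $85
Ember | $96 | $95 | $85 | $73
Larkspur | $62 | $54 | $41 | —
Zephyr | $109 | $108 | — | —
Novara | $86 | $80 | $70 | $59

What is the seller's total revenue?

Merging the schedules and taking the best 10: 109 (Zephyr-1), 108 (Zephyr-2), 106 (Pike-1), 101 (Pike-2), 96 (Ember-1), 95 (Pike-3), 95 (Ember-2), 86 (Novara-1), 85 (Pike-4), 85 (Ember-3)
First bid not allocated: $80.
Allocation: Ember 3, Novara 1, Pike 4, Zephyr 2. Every unit priced at $80.
Revenue = 10 × 80 = $800.

Total revenue: $800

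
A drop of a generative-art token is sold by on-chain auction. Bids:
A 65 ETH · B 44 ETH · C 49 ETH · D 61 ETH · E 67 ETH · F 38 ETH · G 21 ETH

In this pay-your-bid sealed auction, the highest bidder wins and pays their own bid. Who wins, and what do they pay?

E pays 67 ETH

Bids in order: 67 (E) > 65 (A) > 61 (D) > 49 (C) > 44 (B) > 38 (F) > …
E is highest → pays own bid, 67 ETH.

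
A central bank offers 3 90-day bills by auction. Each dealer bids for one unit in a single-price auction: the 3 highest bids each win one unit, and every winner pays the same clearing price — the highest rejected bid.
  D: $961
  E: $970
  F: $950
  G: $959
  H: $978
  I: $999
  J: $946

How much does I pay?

I pays $961

Bids ranked high→low: 999 (I), 978 (H), 970 (E), 961 (D), 959 (G), …
Top 3: I, H, E.
First losing bid is D's $961, which sets the uniform price.
I wins → pays $961.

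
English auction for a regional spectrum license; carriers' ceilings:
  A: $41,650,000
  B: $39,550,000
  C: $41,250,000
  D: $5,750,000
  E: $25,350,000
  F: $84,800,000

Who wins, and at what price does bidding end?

Limits ranked: 84,800,000 (F) > 41,650,000 (A) > 41,250,000 (C) > 39,550,000 (B) > 25,350,000 (E) > 5,750,000 (D)
A is the last rival to drop out, at $41,650,000; F remains and wins at that price.

F wins at $41,650,000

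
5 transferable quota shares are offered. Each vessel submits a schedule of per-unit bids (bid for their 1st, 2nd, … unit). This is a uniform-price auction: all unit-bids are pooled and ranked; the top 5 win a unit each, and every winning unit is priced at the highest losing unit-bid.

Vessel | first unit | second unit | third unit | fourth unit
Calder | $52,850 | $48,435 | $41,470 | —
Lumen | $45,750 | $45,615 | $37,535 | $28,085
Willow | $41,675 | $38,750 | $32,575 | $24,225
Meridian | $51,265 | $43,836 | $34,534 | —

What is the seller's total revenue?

Total revenue: $219,180

Merging the schedules and taking the best 5: 52,850 (Calder-1), 51,265 (Meridian-1), 48,435 (Calder-2), 45,750 (Lumen-1), 45,615 (Lumen-2)
Highest rejected unit-bid = $43,836.
Allocation: Calder 2, Lumen 2, Meridian 1. Every unit priced at $43,836.
Revenue = 5 × 43,836 = $219,180.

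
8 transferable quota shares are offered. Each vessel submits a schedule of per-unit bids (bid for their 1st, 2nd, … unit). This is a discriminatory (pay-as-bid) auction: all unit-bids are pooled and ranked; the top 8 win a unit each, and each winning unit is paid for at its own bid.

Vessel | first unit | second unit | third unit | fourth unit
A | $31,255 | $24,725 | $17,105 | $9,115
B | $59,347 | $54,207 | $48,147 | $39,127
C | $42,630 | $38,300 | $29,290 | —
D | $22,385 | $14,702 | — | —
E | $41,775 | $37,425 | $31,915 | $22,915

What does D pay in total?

Merging the schedules and taking the best 8: 59,347 (B-1), 54,207 (B-2), 48,147 (B-3), 42,630 (C-1), 41,775 (E-1), 39,127 (B-4), 38,300 (C-2), 37,425 (E-2)
Next rejected bid: $31,915 (not a price — pay-as-bid).
D wins no units.

D pays $0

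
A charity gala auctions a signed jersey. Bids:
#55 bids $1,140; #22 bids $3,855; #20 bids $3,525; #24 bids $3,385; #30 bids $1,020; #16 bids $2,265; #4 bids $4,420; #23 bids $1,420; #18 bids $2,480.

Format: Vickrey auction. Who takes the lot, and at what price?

Vickrey auction: the highest bidder wins and pays the second-highest bid.
Sorting bids: 4,420 (#4) > 3,855 (#22) > 3,525 (#20) > 3,385 (#24) > 2,480 (#18) > 2,265 (#16) > …
#4 is highest; pays the second-highest bid, $3,855.

#4 pays $3,855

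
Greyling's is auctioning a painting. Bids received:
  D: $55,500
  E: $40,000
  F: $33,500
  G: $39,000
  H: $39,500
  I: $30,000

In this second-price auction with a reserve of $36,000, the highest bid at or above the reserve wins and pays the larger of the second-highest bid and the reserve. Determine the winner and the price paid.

D pays $40,000

Bids ranked: 55,500 (D) > 40,000 (E) > 39,500 (H) > 39,000 (G) > 33,500 (F) > 30,000 (I)
D has the top bid at or above the reserve ($55,500).
Second-highest bid $40,000 exceeds the reserve $36,000 → payment $40,000.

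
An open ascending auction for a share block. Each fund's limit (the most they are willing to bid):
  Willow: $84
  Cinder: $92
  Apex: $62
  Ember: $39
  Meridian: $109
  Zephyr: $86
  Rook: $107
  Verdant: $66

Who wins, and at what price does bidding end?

Meridian wins at $107

Limits in order: 109 (Meridian) > 107 (Rook) > 92 (Cinder) > 86 (Zephyr) > 84 (Willow) > 66 (Verdant) > …
Once the price passes $107, only Meridian is left; the hammer falls at Rook's limit of $107.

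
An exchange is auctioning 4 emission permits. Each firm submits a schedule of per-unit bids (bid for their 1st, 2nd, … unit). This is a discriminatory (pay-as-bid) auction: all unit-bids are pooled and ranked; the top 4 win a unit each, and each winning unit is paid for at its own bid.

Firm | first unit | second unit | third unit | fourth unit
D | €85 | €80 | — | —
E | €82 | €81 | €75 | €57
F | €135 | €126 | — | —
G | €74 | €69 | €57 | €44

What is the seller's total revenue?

Total revenue: €428

All unit-bids, highest first — top 4: 135 (F-1), 126 (F-2), 85 (D-1), 82 (E-1)
Next rejected bid: €81 (not a price — pay-as-bid).
Each winning unit pays its own bid.
Revenue = 135 + 126 + 85 + 82 = €428.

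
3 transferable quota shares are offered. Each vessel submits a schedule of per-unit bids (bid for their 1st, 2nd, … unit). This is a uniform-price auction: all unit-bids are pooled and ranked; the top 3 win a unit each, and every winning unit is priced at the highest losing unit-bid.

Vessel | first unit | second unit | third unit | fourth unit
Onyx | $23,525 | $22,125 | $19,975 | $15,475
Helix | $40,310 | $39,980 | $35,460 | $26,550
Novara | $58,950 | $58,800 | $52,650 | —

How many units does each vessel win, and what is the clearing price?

Novara 3; clearing price $40,310

Merging the schedules and taking the best 3: 58,950 (Novara-1), 58,800 (Novara-2), 52,650 (Novara-3)
Highest rejected unit-bid = $40,310.
Allocation: Novara 3.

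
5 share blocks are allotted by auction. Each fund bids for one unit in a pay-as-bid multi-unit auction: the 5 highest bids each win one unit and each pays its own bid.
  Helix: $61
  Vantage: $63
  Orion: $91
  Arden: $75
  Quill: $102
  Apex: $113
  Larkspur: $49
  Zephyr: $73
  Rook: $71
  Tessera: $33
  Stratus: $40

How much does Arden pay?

Sorting: 113 (Apex), 102 (Quill), 91 (Orion), 75 (Arden), 73 (Zephyr), 71 (Rook), 63 (Vantage), …
Winners (5 units): Apex, Quill, Orion, Arden, Zephyr.
Arden wins → own bid $75.

Arden pays $75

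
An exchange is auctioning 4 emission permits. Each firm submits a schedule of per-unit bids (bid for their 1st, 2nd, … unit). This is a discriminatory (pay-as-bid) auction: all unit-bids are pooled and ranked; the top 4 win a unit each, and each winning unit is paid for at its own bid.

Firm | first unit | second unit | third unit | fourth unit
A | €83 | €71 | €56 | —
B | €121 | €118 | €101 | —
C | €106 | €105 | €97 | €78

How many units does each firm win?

Merging the schedules and taking the best 4: 121 (B-1), 118 (B-2), 106 (C-1), 105 (C-2)
Next rejected bid: €101 (not a price — pay-as-bid).
Allocation: B 2, C 2.

B 2, C 2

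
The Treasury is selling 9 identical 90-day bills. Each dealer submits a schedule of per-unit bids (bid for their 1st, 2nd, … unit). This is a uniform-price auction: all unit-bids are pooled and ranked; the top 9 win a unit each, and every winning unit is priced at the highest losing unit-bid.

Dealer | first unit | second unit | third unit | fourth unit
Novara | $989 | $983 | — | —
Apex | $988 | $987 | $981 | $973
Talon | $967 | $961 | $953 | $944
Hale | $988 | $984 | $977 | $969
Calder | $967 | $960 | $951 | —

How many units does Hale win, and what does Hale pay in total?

Hale: 3 units, pays $2,907

Merging the schedules and taking the best 9: 989 (Novara-1), 988 (Apex-1), 988 (Hale-1), 987 (Apex-2), 984 (Hale-2), 983 (Novara-2), 981 (Apex-3), 977 (Hale-3), 973 (Apex-4)
The (k+1)-th unit-bid is $969.
Hale wins 3 unit(s) at $969 each.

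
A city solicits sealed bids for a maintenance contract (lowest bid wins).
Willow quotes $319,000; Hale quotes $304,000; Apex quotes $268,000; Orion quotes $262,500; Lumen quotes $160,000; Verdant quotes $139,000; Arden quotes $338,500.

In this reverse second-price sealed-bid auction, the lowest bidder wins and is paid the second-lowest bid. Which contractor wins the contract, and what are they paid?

Verdant is paid $160,000

Rule: the lowest bidder wins and is paid the second-lowest bid.
Sorting bids: 139,000 (Verdant) < 160,000 (Lumen) < 262,500 (Orion) < 268,000 (Apex) < 304,000 (Hale) < 319,000 (Willow) < …
Second-price: Verdant is paid Lumen's bid of $160,000.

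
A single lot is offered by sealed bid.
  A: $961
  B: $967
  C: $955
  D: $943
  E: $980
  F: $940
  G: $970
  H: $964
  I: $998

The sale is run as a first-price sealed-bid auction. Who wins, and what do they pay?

I pays $998

Bids in order: 998 (I) > 980 (E) > 970 (G) > 967 (B) > 964 (H) > 961 (A) > …
I is highest → pays own bid, $998.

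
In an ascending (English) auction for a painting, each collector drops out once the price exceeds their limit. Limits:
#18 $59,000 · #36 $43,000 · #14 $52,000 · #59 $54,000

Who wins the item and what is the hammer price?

Ascending (English) auction: the price rises until one bidder remains; the winner pays the price at which the last rival dropped out.
Limits ranked: 59,000 (#18) > 54,000 (#59) > 52,000 (#14) > 43,000 (#36)
Once the price passes $54,000, only #18 is left; the hammer falls at #59's limit of $54,000.

#18 wins at $54,000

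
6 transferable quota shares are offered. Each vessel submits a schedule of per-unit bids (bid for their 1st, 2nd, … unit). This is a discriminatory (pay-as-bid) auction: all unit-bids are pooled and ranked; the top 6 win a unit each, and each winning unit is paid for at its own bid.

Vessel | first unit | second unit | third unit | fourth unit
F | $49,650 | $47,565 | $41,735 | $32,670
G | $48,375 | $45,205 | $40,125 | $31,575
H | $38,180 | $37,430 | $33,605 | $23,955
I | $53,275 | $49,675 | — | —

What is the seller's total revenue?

Merging the schedules and taking the best 6: 53,275 (I-1), 49,675 (I-2), 49,650 (F-1), 48,375 (G-1), 47,565 (F-2), 45,205 (G-2)
Next rejected bid: $41,735 (not a price — pay-as-bid).
Each winning unit pays its own bid.
Revenue = 53,275 + 49,675 + 49,650 + 48,375 + 47,565 + 45,205 = $293,745.

Total revenue: $293,745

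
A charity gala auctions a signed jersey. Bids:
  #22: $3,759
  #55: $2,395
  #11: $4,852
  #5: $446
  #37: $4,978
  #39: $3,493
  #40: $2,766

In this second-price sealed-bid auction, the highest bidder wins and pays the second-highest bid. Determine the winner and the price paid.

Bids in order: 4,978 (#37) > 4,852 (#11) > 3,759 (#22) > 3,493 (#39) > 2,766 (#40) > 2,395 (#55) > …
#37 wins with the highest bid; price is set by the runner-up at $4,852.

#37 pays $4,852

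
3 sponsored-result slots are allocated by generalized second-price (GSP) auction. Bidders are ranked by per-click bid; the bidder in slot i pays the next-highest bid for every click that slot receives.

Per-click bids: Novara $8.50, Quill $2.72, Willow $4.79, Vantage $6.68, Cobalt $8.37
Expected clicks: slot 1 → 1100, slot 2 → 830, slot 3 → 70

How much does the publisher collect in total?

Sorting advertisers: $8.50 (Novara) > $8.37 (Cobalt) > $6.68 (Vantage) > $4.79 (Willow) > …
Slot 1: Novara pays $8.37 × 1100 = $9207.00
Slot 2: Cobalt pays $6.68 × 830 = $5544.40
Slot 3: Vantage pays $4.79 × 70 = $335.30
Total = $15086.70

Total revenue: $15086.70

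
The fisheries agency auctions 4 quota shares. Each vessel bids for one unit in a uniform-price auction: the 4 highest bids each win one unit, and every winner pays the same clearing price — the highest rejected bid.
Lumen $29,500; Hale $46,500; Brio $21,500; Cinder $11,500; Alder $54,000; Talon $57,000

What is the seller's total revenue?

Sorting: 57,000 (Talon), 54,000 (Alder), 46,500 (Hale), 29,500 (Lumen), 21,500 (Brio), 11,500 (Cinder)
Top 4: Talon, Alder, Hale, Lumen.
First losing bid is Brio's $21,500, which sets the uniform price.
Total revenue = 4 × $21,500 = $86,000.

Total revenue: $86,000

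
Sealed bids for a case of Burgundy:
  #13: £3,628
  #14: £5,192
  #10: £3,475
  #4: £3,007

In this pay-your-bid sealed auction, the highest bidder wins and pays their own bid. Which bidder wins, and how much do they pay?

#14 pays £5,192

Sorting bids: 5,192 (#14) > 3,628 (#13) > 3,475 (#10) > 3,007 (#4)
First-price: #14 pays what they bid, £5,192.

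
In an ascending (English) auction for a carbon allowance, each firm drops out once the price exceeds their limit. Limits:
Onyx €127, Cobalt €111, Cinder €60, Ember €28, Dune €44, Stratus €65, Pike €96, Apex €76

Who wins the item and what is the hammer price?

Limits in order: 127 (Onyx) > 111 (Cobalt) > 96 (Pike) > 76 (Apex) > 65 (Stratus) > 60 (Cinder) > …
Bidding ends when Cobalt exits at €111; Onyx takes it.

Onyx wins at €111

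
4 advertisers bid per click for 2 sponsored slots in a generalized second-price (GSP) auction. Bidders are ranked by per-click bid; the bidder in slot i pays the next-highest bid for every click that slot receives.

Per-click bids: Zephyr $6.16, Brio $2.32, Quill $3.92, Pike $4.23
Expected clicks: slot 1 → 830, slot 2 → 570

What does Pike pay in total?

Pike pays $2234.40

Ranked by bid: $6.16 (Zephyr) > $4.23 (Pike) > $3.92 (Quill) > …
Pike holds slot 2 → pays next bid $3.92 × 570 clicks = $2234.40.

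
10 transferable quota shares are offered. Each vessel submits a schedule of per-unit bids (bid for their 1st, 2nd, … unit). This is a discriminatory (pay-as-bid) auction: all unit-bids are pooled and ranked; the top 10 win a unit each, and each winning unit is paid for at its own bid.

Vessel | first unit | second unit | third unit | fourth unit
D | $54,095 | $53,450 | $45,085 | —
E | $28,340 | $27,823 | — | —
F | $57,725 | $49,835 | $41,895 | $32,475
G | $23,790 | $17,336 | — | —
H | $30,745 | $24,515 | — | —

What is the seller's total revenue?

Total revenue: $421,468

Pooled unit-bids ranked (top 10): 57,725 (F-1), 54,095 (D-1), 53,450 (D-2), 49,835 (F-2), 45,085 (D-3), 41,895 (F-3), 32,475 (F-4), 30,745 (H-1), 28,340 (E-1), 27,823 (E-2)
Next rejected bid: $24,515 (not a price — pay-as-bid).
Each winning unit pays its own bid.
Revenue = 57,725 + 54,095 + 53,450 + 49,835 + 45,085 + 41,895 + 32,475 + 30,745 + 28,340 + 27,823 = $421,468.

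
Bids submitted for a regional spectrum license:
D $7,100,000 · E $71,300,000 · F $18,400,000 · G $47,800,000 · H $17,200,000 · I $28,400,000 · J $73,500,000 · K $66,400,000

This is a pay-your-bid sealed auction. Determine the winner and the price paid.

J pays $73,500,000

Bids in order: 73,500,000 (J) > 71,300,000 (E) > 66,400,000 (K) > 47,800,000 (G) > 28,400,000 (I) > 18,400,000 (F) > …
J has the highest bid and pays exactly that: $73,500,000.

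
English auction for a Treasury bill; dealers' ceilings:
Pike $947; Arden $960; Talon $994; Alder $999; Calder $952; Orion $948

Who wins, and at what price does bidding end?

Alder wins at $994

Rule: the price rises until one bidder remains; the winner pays the price at which the last rival dropped out.
Sorting limits: 999 (Alder) > 994 (Talon) > 960 (Arden) > 952 (Calder) > 948 (Orion) > 947 (Pike)
Talon is the last rival to drop out, at $994; Alder remains and wins at that price.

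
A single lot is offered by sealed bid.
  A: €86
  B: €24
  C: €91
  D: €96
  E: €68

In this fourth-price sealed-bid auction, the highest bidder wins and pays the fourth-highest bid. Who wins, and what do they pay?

D pays €68

Fourth-price sealed-bid auction: the highest bidder wins and pays the fourth-highest bid.
Sorting bids: 96 (D) > 91 (C) > 86 (A) > 68 (E) > 24 (B)
D wins; payment is bid #4 in the ranking = €68.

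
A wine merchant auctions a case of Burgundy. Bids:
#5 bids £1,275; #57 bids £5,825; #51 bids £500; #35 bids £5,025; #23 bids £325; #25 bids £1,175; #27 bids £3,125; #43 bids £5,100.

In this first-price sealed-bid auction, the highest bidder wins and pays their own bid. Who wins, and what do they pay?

#57 pays £5,825

First-price sealed-bid auction: the highest bidder wins and pays their own bid.
Sorting bids: 5,825 (#57) > 5,100 (#43) > 5,025 (#35) > 3,125 (#27) > 1,275 (#5) > 1,175 (#25) > …
First-price: #57 pays what they bid, £5,825.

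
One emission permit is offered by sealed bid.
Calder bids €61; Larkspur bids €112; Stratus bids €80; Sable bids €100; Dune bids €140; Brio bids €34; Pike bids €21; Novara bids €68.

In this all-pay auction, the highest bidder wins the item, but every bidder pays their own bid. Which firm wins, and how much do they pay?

Bids in order: 140 (Dune) > 112 (Larkspur) > 100 (Sable) > 80 (Stratus) > 68 (Novara) > 61 (Calder) > …
Dune is highest and takes the item; every bidder forfeits their bid.

Dune pays €140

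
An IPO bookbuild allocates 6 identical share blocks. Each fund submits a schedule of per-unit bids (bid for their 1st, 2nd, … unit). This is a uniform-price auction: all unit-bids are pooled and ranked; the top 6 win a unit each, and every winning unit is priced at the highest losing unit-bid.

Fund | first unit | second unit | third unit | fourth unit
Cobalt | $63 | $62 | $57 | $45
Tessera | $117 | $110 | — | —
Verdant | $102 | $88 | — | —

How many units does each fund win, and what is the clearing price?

Pooled unit-bids ranked (top 6): 117 (Tessera-1), 110 (Tessera-2), 102 (Verdant-1), 88 (Verdant-2), 63 (Cobalt-1), 62 (Cobalt-2)
First bid not allocated: $57.
Allocation: Cobalt 2, Tessera 2, Verdant 2.

Cobalt 2, Tessera 2, Verdant 2; clearing price $57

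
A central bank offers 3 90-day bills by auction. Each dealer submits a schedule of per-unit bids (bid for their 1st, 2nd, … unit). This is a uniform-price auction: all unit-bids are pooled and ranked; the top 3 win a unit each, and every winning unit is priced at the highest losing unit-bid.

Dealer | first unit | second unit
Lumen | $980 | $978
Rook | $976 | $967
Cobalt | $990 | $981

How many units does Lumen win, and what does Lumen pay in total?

Lumen: 1 unit, pays $978

All unit-bids, highest first — top 3: 990 (Cobalt-1), 981 (Cobalt-2), 980 (Lumen-1)
The (k+1)-th unit-bid is $978.
Lumen wins 1 unit(s) at $978 each.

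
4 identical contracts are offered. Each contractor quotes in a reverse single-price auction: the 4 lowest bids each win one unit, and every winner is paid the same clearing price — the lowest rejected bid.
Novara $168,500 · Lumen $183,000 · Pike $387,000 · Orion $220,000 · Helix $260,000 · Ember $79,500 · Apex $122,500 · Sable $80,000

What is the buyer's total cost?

Total cost: $732,000

Sorting: 79,500 (Ember), 80,000 (Sable), 122,500 (Apex), 168,500 (Novara), 183,000 (Lumen), 220,000 (Orion), …
Lowest 4: Ember, Sable, Apex, Novara.
Clearing price = lowest rejected bid = $183,000.
Total cost = 4 × $183,000 = $732,000.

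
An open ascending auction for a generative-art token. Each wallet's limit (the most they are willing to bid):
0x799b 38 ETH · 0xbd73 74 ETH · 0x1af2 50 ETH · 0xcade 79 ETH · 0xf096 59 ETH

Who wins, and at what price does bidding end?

0xcade wins at 74 ETH

Rule: the price rises until one bidder remains; the winner pays the price at which the last rival dropped out.
Limits in order: 79 (0xcade) > 74 (0xbd73) > 59 (0xf096) > 50 (0x1af2) > 38 (0x799b)
Bidding ends when 0xbd73 exits at 74 ETH; 0xcade takes it.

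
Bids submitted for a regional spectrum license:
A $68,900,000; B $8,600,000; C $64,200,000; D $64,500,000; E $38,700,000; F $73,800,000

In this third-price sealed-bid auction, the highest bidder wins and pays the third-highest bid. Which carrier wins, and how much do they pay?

Sorting bids: 73,800,000 (F) > 68,900,000 (A) > 64,500,000 (D) > 64,200,000 (C) > 38,700,000 (E) > 8,600,000 (B)
F wins; payment is bid #3 in the ranking = $64,500,000.

F pays $64,500,000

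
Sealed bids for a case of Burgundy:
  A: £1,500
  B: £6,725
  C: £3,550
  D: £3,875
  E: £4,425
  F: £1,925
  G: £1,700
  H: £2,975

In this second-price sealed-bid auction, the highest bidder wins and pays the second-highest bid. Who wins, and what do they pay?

Bids ranked: 6,725 (B) > 4,425 (E) > 3,875 (D) > 3,550 (C) > 2,975 (H) > 1,925 (F) > …
B wins with the highest bid; price is set by the runner-up at £4,425.

B pays £4,425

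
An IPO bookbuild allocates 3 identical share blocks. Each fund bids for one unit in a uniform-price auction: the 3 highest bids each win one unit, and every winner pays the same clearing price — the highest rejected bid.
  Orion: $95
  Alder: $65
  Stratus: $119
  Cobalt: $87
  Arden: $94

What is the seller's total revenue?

Total revenue: $261

Sorting: 119 (Stratus), 95 (Orion), 94 (Arden), 87 (Cobalt), 65 (Alder)
Top 3: Stratus, Orion, Arden.
Clearing price = highest rejected bid = $87.
Total revenue = 3 × $87 = $261.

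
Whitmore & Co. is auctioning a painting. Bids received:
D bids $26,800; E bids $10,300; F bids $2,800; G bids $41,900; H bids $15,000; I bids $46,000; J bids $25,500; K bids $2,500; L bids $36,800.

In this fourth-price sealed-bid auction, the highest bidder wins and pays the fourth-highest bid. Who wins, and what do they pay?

I pays $26,800

Bids in order: 46,000 (I) > 41,900 (G) > 36,800 (L) > 26,800 (D) > 25,500 (J) > 15,000 (H) > …
I is highest; pays the fourth-highest bid, $26,800.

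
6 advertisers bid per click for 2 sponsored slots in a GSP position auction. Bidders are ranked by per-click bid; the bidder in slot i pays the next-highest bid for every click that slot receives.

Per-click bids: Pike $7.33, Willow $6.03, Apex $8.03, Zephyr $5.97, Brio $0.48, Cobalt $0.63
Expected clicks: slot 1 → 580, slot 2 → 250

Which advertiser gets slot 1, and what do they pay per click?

Per-click bids in order: $8.03 (Apex) > $7.33 (Pike) > $6.03 (Willow) > …
Slot 1 goes to the first-ranked bidder, Apex, who pays the next bid down: $7.33/click.

Apex; $7.33 per click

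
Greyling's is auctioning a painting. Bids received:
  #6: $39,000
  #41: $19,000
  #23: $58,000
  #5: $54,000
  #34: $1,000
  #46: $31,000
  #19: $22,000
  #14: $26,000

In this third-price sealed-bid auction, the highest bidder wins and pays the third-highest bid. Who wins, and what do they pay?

#23 pays $39,000

Sorting bids: 58,000 (#23) > 54,000 (#5) > 39,000 (#6) > 31,000 (#46) > 26,000 (#14) > 22,000 (#19) > …
#23 wins; payment is bid #3 in the ranking = $39,000.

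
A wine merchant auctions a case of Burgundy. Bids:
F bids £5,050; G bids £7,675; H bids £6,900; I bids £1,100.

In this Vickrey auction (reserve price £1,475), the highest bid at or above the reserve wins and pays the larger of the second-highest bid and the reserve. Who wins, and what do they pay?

Bids ranked: 7,675 (G) > 6,900 (H) > 5,050 (F) > 1,100 (I)
G has the top bid at or above the reserve (£7,675).
Second-highest bid £6,900 exceeds the reserve £1,475 → payment £6,900.

G pays £6,900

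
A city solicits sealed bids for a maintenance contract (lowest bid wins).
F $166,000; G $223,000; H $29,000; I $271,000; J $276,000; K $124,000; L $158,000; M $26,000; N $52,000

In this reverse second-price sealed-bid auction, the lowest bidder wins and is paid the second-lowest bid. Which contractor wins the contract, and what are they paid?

Bids in order: 26,000 (M) < 29,000 (H) < 52,000 (N) < 124,000 (K) < 158,000 (L) < 166,000 (F) < …
Second-price: M is paid H's bid of $29,000.

M is paid $29,000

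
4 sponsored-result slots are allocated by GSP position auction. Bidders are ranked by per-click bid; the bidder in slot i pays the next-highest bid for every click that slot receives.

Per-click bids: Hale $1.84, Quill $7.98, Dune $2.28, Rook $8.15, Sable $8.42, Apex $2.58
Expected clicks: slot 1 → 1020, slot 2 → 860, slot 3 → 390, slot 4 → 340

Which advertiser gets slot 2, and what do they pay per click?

Rook; $7.98 per click

Per-click bids in order: $8.42 (Sable) > $8.15 (Rook) > $7.98 (Quill) > $2.58 (Apex) > $2.28 (Dune) > …
Slot 2 goes to the second-ranked bidder, Rook, who pays the next bid down: $7.98/click.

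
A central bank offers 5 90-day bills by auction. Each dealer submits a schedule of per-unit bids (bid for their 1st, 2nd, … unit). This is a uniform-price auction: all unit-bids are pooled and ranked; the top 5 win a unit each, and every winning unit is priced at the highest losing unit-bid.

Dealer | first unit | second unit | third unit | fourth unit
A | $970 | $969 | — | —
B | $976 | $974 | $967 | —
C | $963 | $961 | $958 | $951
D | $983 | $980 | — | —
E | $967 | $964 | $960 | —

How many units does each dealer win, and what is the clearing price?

Merging the schedules and taking the best 5: 983 (D-1), 980 (D-2), 976 (B-1), 974 (B-2), 970 (A-1)
Highest rejected unit-bid = $969.
Allocation: A 1, B 2, D 2.

A 1, B 2, D 2; clearing price $969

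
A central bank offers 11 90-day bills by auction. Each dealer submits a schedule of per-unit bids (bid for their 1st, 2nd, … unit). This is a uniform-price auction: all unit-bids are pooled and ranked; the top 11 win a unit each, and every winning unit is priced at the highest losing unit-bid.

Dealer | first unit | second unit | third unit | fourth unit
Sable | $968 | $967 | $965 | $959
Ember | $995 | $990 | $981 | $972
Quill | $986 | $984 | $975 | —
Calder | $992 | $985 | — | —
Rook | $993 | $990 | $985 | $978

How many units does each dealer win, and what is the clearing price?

Pooled unit-bids ranked (top 11): 995 (Ember-1), 993 (Rook-1), 992 (Calder-1), 990 (Ember-2), 990 (Rook-2), 986 (Quill-1), 985 (Calder-2), 985 (Rook-3), 984 (Quill-2), 981 (Ember-3), 978 (Rook-4)
First bid not allocated: $975.
Allocation: Calder 2, Ember 3, Quill 2, Rook 4.

Calder 2, Ember 3, Quill 2, Rook 4; clearing price $975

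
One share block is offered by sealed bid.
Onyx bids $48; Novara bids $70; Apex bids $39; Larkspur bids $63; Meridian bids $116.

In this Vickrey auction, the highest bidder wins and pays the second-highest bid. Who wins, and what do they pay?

Meridian pays $70

Bids in order: 116 (Meridian) > 70 (Novara) > 63 (Larkspur) > 48 (Onyx) > 39 (Apex)
Meridian wins with the highest bid; price is set by the runner-up at $70.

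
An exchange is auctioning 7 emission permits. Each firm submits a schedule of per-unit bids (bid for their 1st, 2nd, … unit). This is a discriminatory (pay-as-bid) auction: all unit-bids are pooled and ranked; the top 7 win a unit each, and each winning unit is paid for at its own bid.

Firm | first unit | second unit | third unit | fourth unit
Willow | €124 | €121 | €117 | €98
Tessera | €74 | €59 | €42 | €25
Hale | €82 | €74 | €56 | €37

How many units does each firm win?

Hale 2, Tessera 1, Willow 4

All unit-bids, highest first — top 7: 124 (Willow-1), 121 (Willow-2), 117 (Willow-3), 98 (Willow-4), 82 (Hale-1), 74 (Tessera-1), 74 (Hale-2)
Next rejected bid: €59 (not a price — pay-as-bid).
Allocation: Hale 2, Tessera 1, Willow 4.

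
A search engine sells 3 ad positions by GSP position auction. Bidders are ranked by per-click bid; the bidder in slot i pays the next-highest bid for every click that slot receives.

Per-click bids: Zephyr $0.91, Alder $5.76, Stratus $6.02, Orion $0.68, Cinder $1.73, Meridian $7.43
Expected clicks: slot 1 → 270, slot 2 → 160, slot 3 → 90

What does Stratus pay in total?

Per-click bids in order: $7.43 (Meridian) > $6.02 (Stratus) > $5.76 (Alder) > $1.73 (Cinder) > …
Stratus holds slot 2 → pays next bid $5.76 × 160 clicks = $921.60.

Stratus pays $921.60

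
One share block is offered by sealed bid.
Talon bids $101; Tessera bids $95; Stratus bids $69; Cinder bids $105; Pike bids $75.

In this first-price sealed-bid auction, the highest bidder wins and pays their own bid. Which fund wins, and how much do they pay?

Cinder pays $105

Sorting bids: 105 (Cinder) > 101 (Talon) > 95 (Tessera) > 75 (Pike) > 69 (Stratus)
First-price: Cinder pays what they bid, $105.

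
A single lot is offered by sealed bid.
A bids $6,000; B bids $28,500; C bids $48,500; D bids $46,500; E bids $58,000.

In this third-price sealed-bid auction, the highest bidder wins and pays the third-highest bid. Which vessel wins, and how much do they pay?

Sorting bids: 58,000 (E) > 48,500 (C) > 46,500 (D) > 28,500 (B) > 6,000 (A)
E is highest; pays the third-highest bid, $46,500.

E pays $46,500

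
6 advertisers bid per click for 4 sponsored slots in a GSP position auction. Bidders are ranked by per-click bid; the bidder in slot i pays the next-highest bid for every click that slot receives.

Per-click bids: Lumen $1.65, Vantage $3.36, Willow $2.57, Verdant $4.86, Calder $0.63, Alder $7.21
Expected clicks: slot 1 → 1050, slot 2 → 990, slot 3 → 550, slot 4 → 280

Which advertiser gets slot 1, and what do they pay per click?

Alder; $4.86 per click

Sorting advertisers: $7.21 (Alder) > $4.86 (Verdant) > $3.36 (Vantage) > $2.57 (Willow) > $1.65 (Lumen) > …
Slot 1 goes to the first-ranked bidder, Alder, who pays the next bid down: $4.86/click.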